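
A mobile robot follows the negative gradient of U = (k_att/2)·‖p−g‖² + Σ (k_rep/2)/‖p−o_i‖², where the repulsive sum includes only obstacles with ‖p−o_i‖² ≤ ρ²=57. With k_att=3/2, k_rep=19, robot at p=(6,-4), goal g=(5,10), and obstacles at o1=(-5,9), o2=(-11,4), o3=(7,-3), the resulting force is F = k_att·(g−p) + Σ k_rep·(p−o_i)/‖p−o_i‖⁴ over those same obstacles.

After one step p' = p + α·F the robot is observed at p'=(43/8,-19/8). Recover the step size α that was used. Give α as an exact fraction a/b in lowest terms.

F_att = 3/2·(g−p) = 3/2·(-1,14) = (-1.5000,21.0000)
o1: d²=290 > ρ²=57 → inactive
o2: d²=353 > ρ²=57 → inactive
o3: d²=2 ≤ ρ²=57; F_rep = 19·(-1,-1)/2² = (-4.7500,-4.7500)
F = F_att + ΣF_rep = (-6.2500,16.2500)
Δp = p'−p = (-0.6250,1.6250); α = Δx/Fx = (-5/8) / (-25/4) = 1/10
check: Δy/Fy = (13/8) / (65/4) = 1/10 ✓

α = 1/10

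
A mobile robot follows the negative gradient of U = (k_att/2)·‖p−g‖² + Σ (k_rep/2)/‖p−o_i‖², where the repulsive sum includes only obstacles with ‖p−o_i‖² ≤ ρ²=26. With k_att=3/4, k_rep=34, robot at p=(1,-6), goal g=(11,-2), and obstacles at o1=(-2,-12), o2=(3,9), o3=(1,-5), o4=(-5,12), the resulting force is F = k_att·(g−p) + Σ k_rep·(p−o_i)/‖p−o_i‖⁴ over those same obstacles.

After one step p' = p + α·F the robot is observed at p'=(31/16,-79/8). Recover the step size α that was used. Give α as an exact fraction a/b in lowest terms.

α = 1/8

F_att = 3/4·(g−p) = 3/4·(10,4) = (7.5000,3.0000)
o1: d²=45 > ρ²=26 → inactive
o2: d²=229 > ρ²=26 → inactive
o3: d²=1 ≤ ρ²=26; F_rep = 34·(0,-1)/1² = (0.0000,-34.0000)
o4: d²=360 > ρ²=26 → inactive
F = F_att + ΣF_rep = (7.5000,-31.0000)
Δp = p'−p = (0.9375,-3.8750); α = Δx/Fx = (15/16) / (15/2) = 1/8
check: Δy/Fy = (-31/8) / (-31) = 1/8 ✓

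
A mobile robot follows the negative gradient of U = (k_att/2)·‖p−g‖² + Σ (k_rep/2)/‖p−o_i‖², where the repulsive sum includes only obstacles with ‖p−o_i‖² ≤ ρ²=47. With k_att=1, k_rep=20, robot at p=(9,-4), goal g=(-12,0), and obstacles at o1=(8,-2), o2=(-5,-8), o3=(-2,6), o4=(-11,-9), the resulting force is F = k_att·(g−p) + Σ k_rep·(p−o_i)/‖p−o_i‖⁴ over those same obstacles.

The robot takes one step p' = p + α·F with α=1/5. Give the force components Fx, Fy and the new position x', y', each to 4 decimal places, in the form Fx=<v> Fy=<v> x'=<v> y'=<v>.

F_att = 1·(g−p) = 1·(-21,4) = (-21.0000,4.0000)
o1: d²=5 ≤ ρ²=47; F_rep = 20·(1,-2)/5² = (0.8000,-1.6000)
o2: d²=212 > ρ²=47 → inactive
o3: d²=221 > ρ²=47 → inactive
o4: d²=425 > ρ²=47 → inactive
F = F_att + ΣF_rep = (-20.2000,2.4000)
p' = p + 1/5·F = (4.9600,-3.5200)

Fx=-20.2000 Fy=2.4000 x'=4.9600 y'=-3.5200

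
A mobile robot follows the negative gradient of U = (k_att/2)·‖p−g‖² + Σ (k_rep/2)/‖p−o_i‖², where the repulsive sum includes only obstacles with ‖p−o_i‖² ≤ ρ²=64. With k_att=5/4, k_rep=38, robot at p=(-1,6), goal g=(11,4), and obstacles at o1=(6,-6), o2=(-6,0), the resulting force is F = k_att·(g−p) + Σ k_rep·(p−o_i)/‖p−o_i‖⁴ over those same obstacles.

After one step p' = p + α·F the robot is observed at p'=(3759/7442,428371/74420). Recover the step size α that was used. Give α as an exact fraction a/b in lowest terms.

F_att = 5/4·(g−p) = 5/4·(12,-2) = (15.0000,-2.5000)
o1: d²=193 > ρ²=64 → inactive
o2: d²=61 ≤ ρ²=64; F_rep = 38·(5,6)/61² = (0.0511,0.0613)
F = F_att + ΣF_rep = (15.0511,-2.4387)
Δp = p'−p = (1.5051,-0.2439); α = Δx/Fx = (11201/7442) / (56005/3721) = 1/10
check: Δy/Fy = (-18149/74420) / (-18149/7442) = 1/10 ✓

α = 1/10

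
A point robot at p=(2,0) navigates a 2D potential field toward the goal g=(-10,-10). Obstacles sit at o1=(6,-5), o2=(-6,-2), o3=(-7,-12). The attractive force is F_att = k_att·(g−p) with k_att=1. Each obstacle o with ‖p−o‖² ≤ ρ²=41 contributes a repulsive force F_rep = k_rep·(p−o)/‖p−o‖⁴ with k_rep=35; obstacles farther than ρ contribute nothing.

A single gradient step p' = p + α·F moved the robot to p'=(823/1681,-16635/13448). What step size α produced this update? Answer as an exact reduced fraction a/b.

α = 1/8

F_att = 1·(g−p) = 1·(-12,-10) = (-12.0000,-10.0000)
o1: d²=41 ≤ ρ²=41; F_rep = 35·(-4,5)/41² = (-0.0833,0.1041)
o2: d²=68 > ρ²=41 → inactive
o3: d²=225 > ρ²=41 → inactive
F = F_att + ΣF_rep = (-12.0833,-9.8959)
Δp = p'−p = (-1.5104,-1.2370); α = Δx/Fx = (-2539/1681) / (-20312/1681) = 1/8
check: Δy/Fy = (-16635/13448) / (-16635/1681) = 1/8 ✓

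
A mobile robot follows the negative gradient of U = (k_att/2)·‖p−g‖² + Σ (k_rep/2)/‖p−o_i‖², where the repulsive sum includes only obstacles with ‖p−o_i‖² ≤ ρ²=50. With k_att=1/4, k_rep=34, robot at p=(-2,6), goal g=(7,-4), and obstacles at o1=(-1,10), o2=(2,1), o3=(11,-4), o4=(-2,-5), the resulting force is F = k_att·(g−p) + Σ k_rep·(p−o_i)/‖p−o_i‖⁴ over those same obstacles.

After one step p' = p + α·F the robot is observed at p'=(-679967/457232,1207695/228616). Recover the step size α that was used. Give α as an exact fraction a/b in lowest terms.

F_att = 1/4·(g−p) = 1/4·(9,-10) = (2.2500,-2.5000)
o1: d²=17 ≤ ρ²=50; F_rep = 34·(-1,-4)/17² = (-0.1176,-0.4706)
o2: d²=41 ≤ ρ²=50; F_rep = 34·(-4,5)/41² = (-0.0809,0.1011)
o3: d²=269 > ρ²=50 → inactive
o4: d²=121 > ρ²=50 → inactive
F = F_att + ΣF_rep = (2.0514,-2.8695)
Δp = p'−p = (0.5129,-0.7174); α = Δx/Fx = (234497/457232) / (234497/114308) = 1/4
check: Δy/Fy = (-164001/228616) / (-164001/57154) = 1/4 ✓

α = 1/4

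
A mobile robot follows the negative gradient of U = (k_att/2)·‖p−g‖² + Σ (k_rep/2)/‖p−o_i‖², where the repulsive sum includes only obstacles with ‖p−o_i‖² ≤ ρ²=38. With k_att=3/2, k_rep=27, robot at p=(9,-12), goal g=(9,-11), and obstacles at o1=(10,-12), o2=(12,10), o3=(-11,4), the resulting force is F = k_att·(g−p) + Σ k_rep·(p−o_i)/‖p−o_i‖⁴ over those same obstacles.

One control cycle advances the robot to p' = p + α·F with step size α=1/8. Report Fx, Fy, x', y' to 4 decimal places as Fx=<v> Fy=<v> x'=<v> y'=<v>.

F_att = 3/2·(g−p) = 3/2·(0,1) = (0.0000,1.5000)
o1: d²=1 ≤ ρ²=38; F_rep = 27·(-1,0)/1² = (-27.0000,0.0000)
o2: d²=493 > ρ²=38 → inactive
o3: d²=656 > ρ²=38 → inactive
F = F_att + ΣF_rep = (-27.0000,1.5000)
p' = p + 1/8·F = (5.6250,-11.8125)

Fx=-27.0000 Fy=1.5000 x'=5.6250 y'=-11.8125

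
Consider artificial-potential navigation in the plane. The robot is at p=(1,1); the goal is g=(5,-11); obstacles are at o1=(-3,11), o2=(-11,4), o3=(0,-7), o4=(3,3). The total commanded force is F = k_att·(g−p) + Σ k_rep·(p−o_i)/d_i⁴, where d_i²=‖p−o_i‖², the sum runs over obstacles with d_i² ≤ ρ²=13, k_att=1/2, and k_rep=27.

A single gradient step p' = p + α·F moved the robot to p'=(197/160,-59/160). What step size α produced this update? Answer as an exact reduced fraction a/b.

F_att = 1/2·(g−p) = 1/2·(4,-12) = (2.0000,-6.0000)
o1: d²=116 > ρ²=13 → inactive
o2: d²=153 > ρ²=13 → inactive
o3: d²=65 > ρ²=13 → inactive
o4: d²=8 ≤ ρ²=13; F_rep = 27·(-2,-2)/8² = (-0.8438,-0.8438)
F = F_att + ΣF_rep = (1.1562,-6.8438)
Δp = p'−p = (0.2313,-1.3687); α = Δx/Fx = (37/160) / (37/32) = 1/5
check: Δy/Fy = (-219/160) / (-219/32) = 1/5 ✓

α = 1/5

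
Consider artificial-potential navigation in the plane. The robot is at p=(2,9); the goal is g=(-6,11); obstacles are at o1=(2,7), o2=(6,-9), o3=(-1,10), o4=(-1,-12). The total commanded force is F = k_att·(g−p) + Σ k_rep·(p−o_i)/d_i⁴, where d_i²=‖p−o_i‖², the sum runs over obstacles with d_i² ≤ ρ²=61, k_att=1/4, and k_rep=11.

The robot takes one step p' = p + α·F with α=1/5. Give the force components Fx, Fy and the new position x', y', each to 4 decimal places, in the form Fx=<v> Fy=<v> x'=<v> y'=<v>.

F_att = 1/4·(g−p) = 1/4·(-8,2) = (-2.0000,0.5000)
o1: d²=4 ≤ ρ²=61; F_rep = 11·(0,2)/4² = (0.0000,1.3750)
o2: d²=340 > ρ²=61 → inactive
o3: d²=10 ≤ ρ²=61; F_rep = 11·(3,-1)/10² = (0.3300,-0.1100)
o4: d²=450 > ρ²=61 → inactive
F = F_att + ΣF_rep = (-1.6700,1.7650)
p' = p + 1/5·F = (1.6660,9.3530)

Fx=-1.6700 Fy=1.7650 x'=1.6660 y'=9.3530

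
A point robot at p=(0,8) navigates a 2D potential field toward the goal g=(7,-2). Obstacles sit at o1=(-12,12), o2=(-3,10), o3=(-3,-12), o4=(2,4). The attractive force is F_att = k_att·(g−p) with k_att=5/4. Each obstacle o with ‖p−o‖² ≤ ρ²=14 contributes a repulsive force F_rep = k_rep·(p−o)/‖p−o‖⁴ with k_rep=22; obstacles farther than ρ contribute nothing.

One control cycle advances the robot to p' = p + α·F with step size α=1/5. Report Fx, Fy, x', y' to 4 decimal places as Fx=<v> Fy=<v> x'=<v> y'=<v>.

Fx=9.1405 Fy=-12.7604 x'=1.8281 y'=5.4479

F_att = 5/4·(g−p) = 5/4·(7,-10) = (8.7500,-12.5000)
o1: d²=160 > ρ²=14 → inactive
o2: d²=13 ≤ ρ²=14; F_rep = 22·(3,-2)/13² = (0.3905,-0.2604)
o3: d²=409 > ρ²=14 → inactive
o4: d²=20 > ρ²=14 → inactive
F = F_att + ΣF_rep = (9.1405,-12.7604)
p' = p + 1/5·F = (1.8281,5.4479)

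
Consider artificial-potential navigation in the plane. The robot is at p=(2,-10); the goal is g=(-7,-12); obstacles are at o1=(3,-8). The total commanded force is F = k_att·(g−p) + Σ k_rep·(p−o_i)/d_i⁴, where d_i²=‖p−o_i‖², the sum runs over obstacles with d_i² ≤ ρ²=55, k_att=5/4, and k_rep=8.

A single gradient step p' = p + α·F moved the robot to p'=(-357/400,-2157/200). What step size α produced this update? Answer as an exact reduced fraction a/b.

α = 1/4

F_att = 5/4·(g−p) = 5/4·(-9,-2) = (-11.2500,-2.5000)
o1: d²=5 ≤ ρ²=55; F_rep = 8·(-1,-2)/5² = (-0.3200,-0.6400)
F = F_att + ΣF_rep = (-11.5700,-3.1400)
Δp = p'−p = (-2.8925,-0.7850); α = Δx/Fx = (-1157/400) / (-1157/100) = 1/4
check: Δy/Fy = (-157/200) / (-157/50) = 1/4 ✓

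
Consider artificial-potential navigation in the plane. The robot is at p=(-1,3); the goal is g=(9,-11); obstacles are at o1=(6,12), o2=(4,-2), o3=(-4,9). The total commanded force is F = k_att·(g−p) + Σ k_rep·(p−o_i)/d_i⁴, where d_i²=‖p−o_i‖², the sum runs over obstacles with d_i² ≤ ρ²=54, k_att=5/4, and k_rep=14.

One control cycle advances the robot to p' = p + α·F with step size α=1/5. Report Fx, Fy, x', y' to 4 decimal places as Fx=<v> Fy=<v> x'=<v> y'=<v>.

F_att = 5/4·(g−p) = 5/4·(10,-14) = (12.5000,-17.5000)
o1: d²=130 > ρ²=54 → inactive
o2: d²=50 ≤ ρ²=54; F_rep = 14·(-5,5)/50² = (-0.0280,0.0280)
o3: d²=45 ≤ ρ²=54; F_rep = 14·(3,-6)/45² = (0.0207,-0.0415)
F = F_att + ΣF_rep = (12.4927,-17.5135)
p' = p + 1/5·F = (1.4985,-0.5027)

Fx=12.4927 Fy=-17.5135 x'=1.4985 y'=-0.5027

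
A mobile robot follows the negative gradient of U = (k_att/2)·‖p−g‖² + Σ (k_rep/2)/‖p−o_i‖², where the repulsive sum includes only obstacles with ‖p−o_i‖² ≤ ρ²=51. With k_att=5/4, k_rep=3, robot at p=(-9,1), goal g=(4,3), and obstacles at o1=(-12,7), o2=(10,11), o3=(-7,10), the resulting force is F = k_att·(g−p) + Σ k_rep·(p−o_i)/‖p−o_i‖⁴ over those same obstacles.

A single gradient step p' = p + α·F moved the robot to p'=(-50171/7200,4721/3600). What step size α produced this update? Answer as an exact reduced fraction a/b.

α = 1/8

F_att = 5/4·(g−p) = 5/4·(13,2) = (16.2500,2.5000)
o1: d²=45 ≤ ρ²=51; F_rep = 3·(3,-6)/45² = (0.0044,-0.0089)
o2: d²=461 > ρ²=51 → inactive
o3: d²=85 > ρ²=51 → inactive
F = F_att + ΣF_rep = (16.2544,2.4911)
Δp = p'−p = (2.0318,0.3114); α = Δx/Fx = (14629/7200) / (14629/900) = 1/8
check: Δy/Fy = (1121/3600) / (1121/450) = 1/8 ✓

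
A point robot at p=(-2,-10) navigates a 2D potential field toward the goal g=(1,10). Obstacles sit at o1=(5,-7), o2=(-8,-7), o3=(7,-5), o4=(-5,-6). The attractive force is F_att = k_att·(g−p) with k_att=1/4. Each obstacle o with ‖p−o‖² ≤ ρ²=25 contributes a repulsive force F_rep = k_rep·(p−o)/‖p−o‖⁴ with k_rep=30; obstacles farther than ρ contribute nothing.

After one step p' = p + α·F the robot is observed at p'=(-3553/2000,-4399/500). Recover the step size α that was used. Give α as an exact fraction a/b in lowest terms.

α = 1/4

F_att = 1/4·(g−p) = 1/4·(3,20) = (0.7500,5.0000)
o1: d²=58 > ρ²=25 → inactive
o2: d²=45 > ρ²=25 → inactive
o3: d²=106 > ρ²=25 → inactive
o4: d²=25 ≤ ρ²=25; F_rep = 30·(3,-4)/25² = (0.1440,-0.1920)
F = F_att + ΣF_rep = (0.8940,4.8080)
Δp = p'−p = (0.2235,1.2020); α = Δx/Fx = (447/2000) / (447/500) = 1/4
check: Δy/Fy = (601/500) / (601/125) = 1/4 ✓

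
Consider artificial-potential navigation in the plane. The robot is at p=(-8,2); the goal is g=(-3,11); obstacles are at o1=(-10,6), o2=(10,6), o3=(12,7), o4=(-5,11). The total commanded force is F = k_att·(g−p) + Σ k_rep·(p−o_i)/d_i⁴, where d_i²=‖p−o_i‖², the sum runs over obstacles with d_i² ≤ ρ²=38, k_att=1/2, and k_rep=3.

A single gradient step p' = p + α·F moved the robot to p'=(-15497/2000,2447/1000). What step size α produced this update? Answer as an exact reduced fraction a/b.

α = 1/10

F_att = 1/2·(g−p) = 1/2·(5,9) = (2.5000,4.5000)
o1: d²=20 ≤ ρ²=38; F_rep = 3·(2,-4)/20² = (0.0150,-0.0300)
o2: d²=340 > ρ²=38 → inactive
o3: d²=425 > ρ²=38 → inactive
o4: d²=90 > ρ²=38 → inactive
F = F_att + ΣF_rep = (2.5150,4.4700)
Δp = p'−p = (0.2515,0.4470); α = Δx/Fx = (503/2000) / (503/200) = 1/10
check: Δy/Fy = (447/1000) / (447/100) = 1/10 ✓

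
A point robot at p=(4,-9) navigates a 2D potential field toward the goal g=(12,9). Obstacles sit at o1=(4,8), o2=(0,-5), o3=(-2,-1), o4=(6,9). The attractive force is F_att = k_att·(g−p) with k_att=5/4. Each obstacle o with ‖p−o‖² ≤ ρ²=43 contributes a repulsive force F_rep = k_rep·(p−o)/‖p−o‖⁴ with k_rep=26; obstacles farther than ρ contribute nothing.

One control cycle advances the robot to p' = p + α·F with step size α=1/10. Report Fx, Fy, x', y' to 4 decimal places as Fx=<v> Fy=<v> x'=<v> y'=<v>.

Fx=10.1016 Fy=22.3984 x'=5.0102 y'=-6.7602

F_att = 5/4·(g−p) = 5/4·(8,18) = (10.0000,22.5000)
o1: d²=289 > ρ²=43 → inactive
o2: d²=32 ≤ ρ²=43; F_rep = 26·(4,-4)/32² = (0.1016,-0.1016)
o3: d²=100 > ρ²=43 → inactive
o4: d²=328 > ρ²=43 → inactive
F = F_att + ΣF_rep = (10.1016,22.3984)
p' = p + 1/10·F = (5.0102,-6.7602)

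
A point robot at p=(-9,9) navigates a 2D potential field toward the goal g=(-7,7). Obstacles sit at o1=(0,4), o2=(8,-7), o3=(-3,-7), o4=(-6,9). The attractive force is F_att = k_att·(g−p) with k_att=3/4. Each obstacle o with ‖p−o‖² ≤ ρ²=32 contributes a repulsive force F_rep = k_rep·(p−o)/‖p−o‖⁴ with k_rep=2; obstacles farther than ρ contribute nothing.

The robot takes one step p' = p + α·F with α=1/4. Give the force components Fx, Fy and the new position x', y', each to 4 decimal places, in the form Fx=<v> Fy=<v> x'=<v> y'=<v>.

Fx=1.4259 Fy=-1.5000 x'=-8.6435 y'=8.6250

F_att = 3/4·(g−p) = 3/4·(2,-2) = (1.5000,-1.5000)
o1: d²=106 > ρ²=32 → inactive
o2: d²=545 > ρ²=32 → inactive
o3: d²=292 > ρ²=32 → inactive
o4: d²=9 ≤ ρ²=32; F_rep = 2·(-3,0)/9² = (-0.0741,0.0000)
F = F_att + ΣF_rep = (1.4259,-1.5000)
p' = p + 1/4·F = (-8.6435,8.6250)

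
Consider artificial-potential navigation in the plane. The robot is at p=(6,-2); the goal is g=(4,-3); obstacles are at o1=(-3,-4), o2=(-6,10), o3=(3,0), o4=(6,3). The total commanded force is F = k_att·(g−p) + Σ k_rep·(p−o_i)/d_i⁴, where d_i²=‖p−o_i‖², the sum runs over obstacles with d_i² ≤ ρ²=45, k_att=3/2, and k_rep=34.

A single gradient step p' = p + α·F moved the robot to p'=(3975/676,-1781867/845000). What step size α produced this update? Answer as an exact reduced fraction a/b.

α = 1/20

F_att = 3/2·(g−p) = 3/2·(-2,-1) = (-3.0000,-1.5000)
o1: d²=85 > ρ²=45 → inactive
o2: d²=288 > ρ²=45 → inactive
o3: d²=13 ≤ ρ²=45; F_rep = 34·(3,-2)/13² = (0.6036,-0.4024)
o4: d²=25 ≤ ρ²=45; F_rep = 34·(0,-5)/25² = (0.0000,-0.2720)
F = F_att + ΣF_rep = (-2.3964,-2.1744)
Δp = p'−p = (-0.1198,-0.1087); α = Δx/Fx = (-81/676) / (-405/169) = 1/20
check: Δy/Fy = (-91867/845000) / (-91867/42250) = 1/20 ✓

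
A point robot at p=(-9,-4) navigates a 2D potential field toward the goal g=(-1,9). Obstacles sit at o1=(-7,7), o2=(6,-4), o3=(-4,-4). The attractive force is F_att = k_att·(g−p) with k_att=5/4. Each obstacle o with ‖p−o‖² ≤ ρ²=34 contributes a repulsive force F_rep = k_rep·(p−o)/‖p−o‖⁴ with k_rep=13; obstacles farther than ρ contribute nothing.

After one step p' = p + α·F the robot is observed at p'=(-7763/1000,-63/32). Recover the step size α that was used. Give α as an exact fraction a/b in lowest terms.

α = 1/8

F_att = 5/4·(g−p) = 5/4·(8,13) = (10.0000,16.2500)
o1: d²=125 > ρ²=34 → inactive
o2: d²=225 > ρ²=34 → inactive
o3: d²=25 ≤ ρ²=34; F_rep = 13·(-5,0)/25² = (-0.1040,0.0000)
F = F_att + ΣF_rep = (9.8960,16.2500)
Δp = p'−p = (1.2370,2.0312); α = Δx/Fx = (1237/1000) / (1237/125) = 1/8
check: Δy/Fy = (65/32) / (65/4) = 1/8 ✓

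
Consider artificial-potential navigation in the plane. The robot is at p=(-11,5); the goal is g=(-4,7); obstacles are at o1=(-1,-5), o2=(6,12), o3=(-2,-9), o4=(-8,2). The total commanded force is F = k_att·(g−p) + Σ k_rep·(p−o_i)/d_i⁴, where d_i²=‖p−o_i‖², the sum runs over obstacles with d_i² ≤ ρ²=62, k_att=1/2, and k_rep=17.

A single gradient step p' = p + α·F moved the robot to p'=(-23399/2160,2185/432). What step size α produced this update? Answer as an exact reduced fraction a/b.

α = 1/20

F_att = 1/2·(g−p) = 1/2·(7,2) = (3.5000,1.0000)
o1: d²=200 > ρ²=62 → inactive
o2: d²=338 > ρ²=62 → inactive
o3: d²=277 > ρ²=62 → inactive
o4: d²=18 ≤ ρ²=62; F_rep = 17·(-3,3)/18² = (-0.1574,0.1574)
F = F_att + ΣF_rep = (3.3426,1.1574)
Δp = p'−p = (0.1671,0.0579); α = Δx/Fx = (361/2160) / (361/108) = 1/20
check: Δy/Fy = (25/432) / (125/108) = 1/20 ✓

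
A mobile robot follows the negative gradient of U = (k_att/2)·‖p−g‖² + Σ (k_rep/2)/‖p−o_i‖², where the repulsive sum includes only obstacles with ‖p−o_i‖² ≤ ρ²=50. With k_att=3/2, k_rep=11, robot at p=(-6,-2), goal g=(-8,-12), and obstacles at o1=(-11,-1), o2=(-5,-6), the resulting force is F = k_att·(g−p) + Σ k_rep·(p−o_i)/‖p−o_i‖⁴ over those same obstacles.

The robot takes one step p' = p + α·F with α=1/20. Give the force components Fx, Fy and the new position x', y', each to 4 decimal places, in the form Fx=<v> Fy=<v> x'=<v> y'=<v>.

F_att = 3/2·(g−p) = 3/2·(-2,-10) = (-3.0000,-15.0000)
o1: d²=26 ≤ ρ²=50; F_rep = 11·(5,-1)/26² = (0.0814,-0.0163)
o2: d²=17 ≤ ρ²=50; F_rep = 11·(-1,4)/17² = (-0.0381,0.1522)
F = F_att + ΣF_rep = (-2.9567,-14.8640)
p' = p + 1/20·F = (-6.1478,-2.7432)

Fx=-2.9567 Fy=-14.8640 x'=-6.1478 y'=-2.7432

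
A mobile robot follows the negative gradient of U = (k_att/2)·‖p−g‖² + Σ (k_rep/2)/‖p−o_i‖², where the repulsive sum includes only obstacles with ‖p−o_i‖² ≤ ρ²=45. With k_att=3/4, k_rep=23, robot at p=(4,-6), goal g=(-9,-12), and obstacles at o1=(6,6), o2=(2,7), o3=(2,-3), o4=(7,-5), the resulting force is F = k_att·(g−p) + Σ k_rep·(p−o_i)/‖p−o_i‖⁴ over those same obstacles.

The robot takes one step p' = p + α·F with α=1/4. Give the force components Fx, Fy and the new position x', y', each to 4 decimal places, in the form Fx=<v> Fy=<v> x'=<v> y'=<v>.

F_att = 3/4·(g−p) = 3/4·(-13,-6) = (-9.7500,-4.5000)
o1: d²=148 > ρ²=45 → inactive
o2: d²=173 > ρ²=45 → inactive
o3: d²=13 ≤ ρ²=45; F_rep = 23·(2,-3)/13² = (0.2722,-0.4083)
o4: d²=10 ≤ ρ²=45; F_rep = 23·(-3,-1)/10² = (-0.6900,-0.2300)
F = F_att + ΣF_rep = (-10.1678,-5.1383)
p' = p + 1/4·F = (1.4580,-7.2846)

Fx=-10.1678 Fy=-5.1383 x'=1.4580 y'=-7.2846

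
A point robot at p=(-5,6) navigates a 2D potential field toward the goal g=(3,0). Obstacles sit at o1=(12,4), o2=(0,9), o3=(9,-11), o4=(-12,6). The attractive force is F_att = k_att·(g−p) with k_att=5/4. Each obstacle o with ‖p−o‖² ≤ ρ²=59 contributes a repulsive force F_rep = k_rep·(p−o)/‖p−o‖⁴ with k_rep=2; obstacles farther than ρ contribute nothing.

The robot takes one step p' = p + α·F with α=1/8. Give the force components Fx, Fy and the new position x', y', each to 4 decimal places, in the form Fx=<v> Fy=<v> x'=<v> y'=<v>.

F_att = 5/4·(g−p) = 5/4·(8,-6) = (10.0000,-7.5000)
o1: d²=293 > ρ²=59 → inactive
o2: d²=34 ≤ ρ²=59; F_rep = 2·(-5,-3)/34² = (-0.0087,-0.0052)
o3: d²=485 > ρ²=59 → inactive
o4: d²=49 ≤ ρ²=59; F_rep = 2·(7,0)/49² = (0.0058,0.0000)
F = F_att + ΣF_rep = (9.9972,-7.5052)
p' = p + 1/8·F = (-3.7504,5.0619)

Fx=9.9972 Fy=-7.5052 x'=-3.7504 y'=5.0619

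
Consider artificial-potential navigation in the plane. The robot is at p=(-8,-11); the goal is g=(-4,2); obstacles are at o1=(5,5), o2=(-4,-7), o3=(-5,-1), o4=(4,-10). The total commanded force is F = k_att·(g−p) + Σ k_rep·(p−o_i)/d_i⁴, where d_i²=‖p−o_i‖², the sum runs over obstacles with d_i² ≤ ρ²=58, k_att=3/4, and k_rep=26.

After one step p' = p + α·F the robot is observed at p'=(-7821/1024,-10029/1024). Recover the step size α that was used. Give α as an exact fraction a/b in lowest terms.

F_att = 3/4·(g−p) = 3/4·(4,13) = (3.0000,9.7500)
o1: d²=425 > ρ²=58 → inactive
o2: d²=32 ≤ ρ²=58; F_rep = 26·(-4,-4)/32² = (-0.1016,-0.1016)
o3: d²=109 > ρ²=58 → inactive
o4: d²=145 > ρ²=58 → inactive
F = F_att + ΣF_rep = (2.8984,9.6484)
Δp = p'−p = (0.3623,1.2061); α = Δx/Fx = (371/1024) / (371/128) = 1/8
check: Δy/Fy = (1235/1024) / (1235/128) = 1/8 ✓

α = 1/8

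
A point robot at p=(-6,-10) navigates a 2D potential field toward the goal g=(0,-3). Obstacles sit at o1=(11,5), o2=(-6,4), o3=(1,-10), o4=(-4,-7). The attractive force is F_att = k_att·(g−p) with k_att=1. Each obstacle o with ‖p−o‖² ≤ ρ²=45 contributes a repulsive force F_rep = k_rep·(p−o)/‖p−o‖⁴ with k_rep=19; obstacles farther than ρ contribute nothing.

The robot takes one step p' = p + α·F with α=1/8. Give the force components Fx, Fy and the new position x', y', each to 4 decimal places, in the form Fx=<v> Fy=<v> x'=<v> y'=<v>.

F_att = 1·(g−p) = 1·(6,7) = (6.0000,7.0000)
o1: d²=514 > ρ²=45 → inactive
o2: d²=196 > ρ²=45 → inactive
o3: d²=49 > ρ²=45 → inactive
o4: d²=13 ≤ ρ²=45; F_rep = 19·(-2,-3)/13² = (-0.2249,-0.3373)
F = F_att + ΣF_rep = (5.7751,6.6627)
p' = p + 1/8·F = (-5.2781,-9.1672)

Fx=5.7751 Fy=6.6627 x'=-5.2781 y'=-9.1672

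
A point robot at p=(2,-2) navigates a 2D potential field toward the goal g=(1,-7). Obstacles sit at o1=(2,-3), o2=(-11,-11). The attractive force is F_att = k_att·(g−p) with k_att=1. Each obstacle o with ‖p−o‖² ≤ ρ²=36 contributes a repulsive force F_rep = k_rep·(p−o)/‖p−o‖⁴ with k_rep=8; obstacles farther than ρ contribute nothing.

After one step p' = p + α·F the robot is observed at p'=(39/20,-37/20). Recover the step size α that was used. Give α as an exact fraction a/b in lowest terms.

F_att = 1·(g−p) = 1·(-1,-5) = (-1.0000,-5.0000)
o1: d²=1 ≤ ρ²=36; F_rep = 8·(0,1)/1² = (0.0000,8.0000)
o2: d²=250 > ρ²=36 → inactive
F = F_att + ΣF_rep = (-1.0000,3.0000)
Δp = p'−p = (-0.0500,0.1500); α = Δx/Fx = (-1/20) / (-1) = 1/20
check: Δy/Fy = (3/20) / (3) = 1/20 ✓

α = 1/20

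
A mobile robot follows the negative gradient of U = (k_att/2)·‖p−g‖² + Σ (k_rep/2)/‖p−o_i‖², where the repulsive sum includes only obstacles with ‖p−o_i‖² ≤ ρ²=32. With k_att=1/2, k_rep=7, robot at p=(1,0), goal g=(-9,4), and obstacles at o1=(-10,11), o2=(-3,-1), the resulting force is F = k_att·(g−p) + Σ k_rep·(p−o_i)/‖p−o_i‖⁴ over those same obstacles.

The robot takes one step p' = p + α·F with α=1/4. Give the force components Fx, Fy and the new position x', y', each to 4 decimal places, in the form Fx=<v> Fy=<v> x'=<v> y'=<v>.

F_att = 1/2·(g−p) = 1/2·(-10,4) = (-5.0000,2.0000)
o1: d²=242 > ρ²=32 → inactive
o2: d²=17 ≤ ρ²=32; F_rep = 7·(4,1)/17² = (0.0969,0.0242)
F = F_att + ΣF_rep = (-4.9031,2.0242)
p' = p + 1/4·F = (-0.2258,0.5061)

Fx=-4.9031 Fy=2.0242 x'=-0.2258 y'=0.5061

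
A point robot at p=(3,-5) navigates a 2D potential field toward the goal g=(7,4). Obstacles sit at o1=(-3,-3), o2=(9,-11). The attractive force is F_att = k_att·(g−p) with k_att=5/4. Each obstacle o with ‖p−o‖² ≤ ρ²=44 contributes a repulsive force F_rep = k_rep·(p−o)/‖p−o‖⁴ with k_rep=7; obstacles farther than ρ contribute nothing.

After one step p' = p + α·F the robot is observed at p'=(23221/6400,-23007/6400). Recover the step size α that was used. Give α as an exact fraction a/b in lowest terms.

F_att = 5/4·(g−p) = 5/4·(4,9) = (5.0000,11.2500)
o1: d²=40 ≤ ρ²=44; F_rep = 7·(6,-2)/40² = (0.0262,-0.0088)
o2: d²=72 > ρ²=44 → inactive
F = F_att + ΣF_rep = (5.0263,11.2413)
Δp = p'−p = (0.6283,1.4052); α = Δx/Fx = (4021/6400) / (4021/800) = 1/8
check: Δy/Fy = (8993/6400) / (8993/800) = 1/8 ✓

α = 1/8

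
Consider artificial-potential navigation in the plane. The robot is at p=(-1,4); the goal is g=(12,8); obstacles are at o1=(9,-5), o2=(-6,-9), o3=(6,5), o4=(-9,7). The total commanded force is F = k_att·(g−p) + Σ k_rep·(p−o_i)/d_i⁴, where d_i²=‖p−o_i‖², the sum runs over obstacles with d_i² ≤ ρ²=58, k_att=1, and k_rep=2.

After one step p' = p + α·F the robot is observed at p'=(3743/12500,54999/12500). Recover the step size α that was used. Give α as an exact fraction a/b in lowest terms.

F_att = 1·(g−p) = 1·(13,4) = (13.0000,4.0000)
o1: d²=181 > ρ²=58 → inactive
o2: d²=194 > ρ²=58 → inactive
o3: d²=50 ≤ ρ²=58; F_rep = 2·(-7,-1)/50² = (-0.0056,-0.0008)
o4: d²=73 > ρ²=58 → inactive
F = F_att + ΣF_rep = (12.9944,3.9992)
Δp = p'−p = (1.2994,0.3999); α = Δx/Fx = (16243/12500) / (16243/1250) = 1/10
check: Δy/Fy = (4999/12500) / (4999/1250) = 1/10 ✓

α = 1/10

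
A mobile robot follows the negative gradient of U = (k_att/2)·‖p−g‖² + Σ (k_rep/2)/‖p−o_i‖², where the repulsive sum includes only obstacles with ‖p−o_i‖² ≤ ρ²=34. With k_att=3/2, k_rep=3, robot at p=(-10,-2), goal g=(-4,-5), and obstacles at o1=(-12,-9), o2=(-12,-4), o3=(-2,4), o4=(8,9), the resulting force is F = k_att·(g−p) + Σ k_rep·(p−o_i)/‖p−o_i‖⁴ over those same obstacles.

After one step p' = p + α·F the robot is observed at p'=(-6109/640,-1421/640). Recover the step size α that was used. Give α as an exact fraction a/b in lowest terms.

α = 1/20

F_att = 3/2·(g−p) = 3/2·(6,-3) = (9.0000,-4.5000)
o1: d²=53 > ρ²=34 → inactive
o2: d²=8 ≤ ρ²=34; F_rep = 3·(2,2)/8² = (0.0938,0.0938)
o3: d²=100 > ρ²=34 → inactive
o4: d²=445 > ρ²=34 → inactive
F = F_att + ΣF_rep = (9.0938,-4.4062)
Δp = p'−p = (0.4547,-0.2203); α = Δx/Fx = (291/640) / (291/32) = 1/20
check: Δy/Fy = (-141/640) / (-141/32) = 1/20 ✓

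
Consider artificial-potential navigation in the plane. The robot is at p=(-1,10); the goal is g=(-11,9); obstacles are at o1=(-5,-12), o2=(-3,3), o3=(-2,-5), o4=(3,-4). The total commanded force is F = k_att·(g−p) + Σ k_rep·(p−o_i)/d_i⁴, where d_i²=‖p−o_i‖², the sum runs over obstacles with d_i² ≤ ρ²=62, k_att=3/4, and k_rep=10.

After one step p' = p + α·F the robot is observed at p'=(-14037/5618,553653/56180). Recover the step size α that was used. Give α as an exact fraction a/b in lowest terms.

α = 1/5

F_att = 3/4·(g−p) = 3/4·(-10,-1) = (-7.5000,-0.7500)
o1: d²=500 > ρ²=62 → inactive
o2: d²=53 ≤ ρ²=62; F_rep = 10·(2,7)/53² = (0.0071,0.0249)
o3: d²=226 > ρ²=62 → inactive
o4: d²=212 > ρ²=62 → inactive
F = F_att + ΣF_rep = (-7.4929,-0.7251)
Δp = p'−p = (-1.4986,-0.1450); α = Δx/Fx = (-8419/5618) / (-42095/5618) = 1/5
check: Δy/Fy = (-8147/56180) / (-8147/11236) = 1/5 ✓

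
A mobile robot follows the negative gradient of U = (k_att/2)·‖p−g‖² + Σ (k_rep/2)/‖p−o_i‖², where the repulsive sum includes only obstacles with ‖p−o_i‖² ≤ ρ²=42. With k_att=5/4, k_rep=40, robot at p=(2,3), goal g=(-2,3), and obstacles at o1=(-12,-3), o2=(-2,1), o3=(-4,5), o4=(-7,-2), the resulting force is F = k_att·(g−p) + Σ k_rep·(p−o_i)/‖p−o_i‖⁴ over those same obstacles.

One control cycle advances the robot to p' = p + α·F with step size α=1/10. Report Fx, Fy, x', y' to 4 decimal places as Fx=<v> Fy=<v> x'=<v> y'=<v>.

F_att = 5/4·(g−p) = 5/4·(-4,0) = (-5.0000,0.0000)
o1: d²=232 > ρ²=42 → inactive
o2: d²=20 ≤ ρ²=42; F_rep = 40·(4,2)/20² = (0.4000,0.2000)
o3: d²=40 ≤ ρ²=42; F_rep = 40·(6,-2)/40² = (0.1500,-0.0500)
o4: d²=106 > ρ²=42 → inactive
F = F_att + ΣF_rep = (-4.4500,0.1500)
p' = p + 1/10·F = (1.5550,3.0150)

Fx=-4.4500 Fy=0.1500 x'=1.5550 y'=3.0150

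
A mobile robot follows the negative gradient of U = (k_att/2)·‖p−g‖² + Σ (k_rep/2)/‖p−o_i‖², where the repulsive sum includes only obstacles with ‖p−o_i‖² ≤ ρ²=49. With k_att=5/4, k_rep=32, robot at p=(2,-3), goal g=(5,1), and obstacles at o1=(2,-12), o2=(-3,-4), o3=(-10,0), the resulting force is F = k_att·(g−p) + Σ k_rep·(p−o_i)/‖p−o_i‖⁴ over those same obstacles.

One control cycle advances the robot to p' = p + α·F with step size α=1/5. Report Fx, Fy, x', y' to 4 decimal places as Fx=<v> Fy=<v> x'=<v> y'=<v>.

Fx=3.9867 Fy=5.0473 x'=2.7973 y'=-1.9905

F_att = 5/4·(g−p) = 5/4·(3,4) = (3.7500,5.0000)
o1: d²=81 > ρ²=49 → inactive
o2: d²=26 ≤ ρ²=49; F_rep = 32·(5,1)/26² = (0.2367,0.0473)
o3: d²=153 > ρ²=49 → inactive
F = F_att + ΣF_rep = (3.9867,5.0473)
p' = p + 1/5·F = (2.7973,-1.9905)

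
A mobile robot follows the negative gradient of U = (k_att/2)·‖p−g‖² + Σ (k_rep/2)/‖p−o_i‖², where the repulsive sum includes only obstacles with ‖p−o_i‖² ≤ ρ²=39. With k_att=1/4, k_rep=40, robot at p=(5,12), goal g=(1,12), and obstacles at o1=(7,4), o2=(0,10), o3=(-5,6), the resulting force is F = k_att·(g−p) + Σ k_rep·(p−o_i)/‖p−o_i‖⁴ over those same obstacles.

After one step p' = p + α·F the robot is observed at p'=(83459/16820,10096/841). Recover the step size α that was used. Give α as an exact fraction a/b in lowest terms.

α = 1/20

F_att = 1/4·(g−p) = 1/4·(-4,0) = (-1.0000,0.0000)
o1: d²=68 > ρ²=39 → inactive
o2: d²=29 ≤ ρ²=39; F_rep = 40·(5,2)/29² = (0.2378,0.0951)
o3: d²=136 > ρ²=39 → inactive
F = F_att + ΣF_rep = (-0.7622,0.0951)
Δp = p'−p = (-0.0381,0.0048); α = Δx/Fx = (-641/16820) / (-641/841) = 1/20
check: Δy/Fy = (4/841) / (80/841) = 1/20 ✓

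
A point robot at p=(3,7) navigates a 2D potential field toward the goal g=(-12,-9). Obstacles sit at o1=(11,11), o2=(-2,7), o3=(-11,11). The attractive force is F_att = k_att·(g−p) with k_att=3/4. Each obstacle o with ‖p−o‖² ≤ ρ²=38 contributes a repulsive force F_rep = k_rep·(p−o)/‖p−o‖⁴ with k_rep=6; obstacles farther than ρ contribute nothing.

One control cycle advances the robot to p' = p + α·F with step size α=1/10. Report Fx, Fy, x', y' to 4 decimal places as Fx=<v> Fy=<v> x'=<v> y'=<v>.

Fx=-11.2020 Fy=-12.0000 x'=1.8798 y'=5.8000

F_att = 3/4·(g−p) = 3/4·(-15,-16) = (-11.2500,-12.0000)
o1: d²=80 > ρ²=38 → inactive
o2: d²=25 ≤ ρ²=38; F_rep = 6·(5,0)/25² = (0.0480,0.0000)
o3: d²=212 > ρ²=38 → inactive
F = F_att + ΣF_rep = (-11.2020,-12.0000)
p' = p + 1/10·F = (1.8798,5.8000)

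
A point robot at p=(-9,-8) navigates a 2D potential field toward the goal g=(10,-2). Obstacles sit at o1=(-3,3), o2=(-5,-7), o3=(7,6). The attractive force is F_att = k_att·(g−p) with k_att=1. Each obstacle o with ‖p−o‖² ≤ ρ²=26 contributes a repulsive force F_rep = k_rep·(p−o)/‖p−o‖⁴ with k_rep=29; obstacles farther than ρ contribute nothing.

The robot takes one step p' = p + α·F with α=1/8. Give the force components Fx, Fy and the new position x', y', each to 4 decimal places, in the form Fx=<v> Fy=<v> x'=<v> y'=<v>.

F_att = 1·(g−p) = 1·(19,6) = (19.0000,6.0000)
o1: d²=157 > ρ²=26 → inactive
o2: d²=17 ≤ ρ²=26; F_rep = 29·(-4,-1)/17² = (-0.4014,-0.1003)
o3: d²=452 > ρ²=26 → inactive
F = F_att + ΣF_rep = (18.5986,5.8997)
p' = p + 1/8·F = (-6.6752,-7.2625)

Fx=18.5986 Fy=5.8997 x'=-6.6752 y'=-7.2625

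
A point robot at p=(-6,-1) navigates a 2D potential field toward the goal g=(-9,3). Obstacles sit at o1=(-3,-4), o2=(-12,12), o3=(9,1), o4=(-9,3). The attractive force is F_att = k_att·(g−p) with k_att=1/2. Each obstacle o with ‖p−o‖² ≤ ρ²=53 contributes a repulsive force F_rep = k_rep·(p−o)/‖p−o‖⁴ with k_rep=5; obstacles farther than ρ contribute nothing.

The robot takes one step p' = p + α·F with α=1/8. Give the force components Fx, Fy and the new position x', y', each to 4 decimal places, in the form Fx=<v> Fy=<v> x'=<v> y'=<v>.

Fx=-1.5223 Fy=2.0143 x'=-6.1903 y'=-0.7482

F_att = 1/2·(g−p) = 1/2·(-3,4) = (-1.5000,2.0000)
o1: d²=18 ≤ ρ²=53; F_rep = 5·(-3,3)/18² = (-0.0463,0.0463)
o2: d²=205 > ρ²=53 → inactive
o3: d²=229 > ρ²=53 → inactive
o4: d²=25 ≤ ρ²=53; F_rep = 5·(3,-4)/25² = (0.0240,-0.0320)
F = F_att + ΣF_rep = (-1.5223,2.0143)
p' = p + 1/8·F = (-6.1903,-0.7482)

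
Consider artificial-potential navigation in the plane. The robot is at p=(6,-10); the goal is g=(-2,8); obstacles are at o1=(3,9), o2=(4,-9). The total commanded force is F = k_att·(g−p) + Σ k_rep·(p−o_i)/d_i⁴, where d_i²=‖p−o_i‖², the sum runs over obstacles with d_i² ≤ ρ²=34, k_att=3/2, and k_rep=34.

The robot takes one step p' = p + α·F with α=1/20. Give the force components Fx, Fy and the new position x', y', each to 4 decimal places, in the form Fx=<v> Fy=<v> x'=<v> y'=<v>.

F_att = 3/2·(g−p) = 3/2·(-8,18) = (-12.0000,27.0000)
o1: d²=370 > ρ²=34 → inactive
o2: d²=5 ≤ ρ²=34; F_rep = 34·(2,-1)/5² = (2.7200,-1.3600)
F = F_att + ΣF_rep = (-9.2800,25.6400)
p' = p + 1/20·F = (5.5360,-8.7180)

Fx=-9.2800 Fy=25.6400 x'=5.5360 y'=-8.7180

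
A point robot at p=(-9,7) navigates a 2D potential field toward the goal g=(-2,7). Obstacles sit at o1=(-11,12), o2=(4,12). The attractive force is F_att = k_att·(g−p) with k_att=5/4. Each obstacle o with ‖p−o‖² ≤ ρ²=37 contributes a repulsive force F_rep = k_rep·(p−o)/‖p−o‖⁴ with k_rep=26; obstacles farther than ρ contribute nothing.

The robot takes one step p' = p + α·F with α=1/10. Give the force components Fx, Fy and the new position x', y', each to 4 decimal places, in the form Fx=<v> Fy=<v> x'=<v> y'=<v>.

F_att = 5/4·(g−p) = 5/4·(7,0) = (8.7500,0.0000)
o1: d²=29 ≤ ρ²=37; F_rep = 26·(2,-5)/29² = (0.0618,-0.1546)
o2: d²=194 > ρ²=37 → inactive
F = F_att + ΣF_rep = (8.8118,-0.1546)
p' = p + 1/10·F = (-8.1188,6.9845)

Fx=8.8118 Fy=-0.1546 x'=-8.1188 y'=6.9845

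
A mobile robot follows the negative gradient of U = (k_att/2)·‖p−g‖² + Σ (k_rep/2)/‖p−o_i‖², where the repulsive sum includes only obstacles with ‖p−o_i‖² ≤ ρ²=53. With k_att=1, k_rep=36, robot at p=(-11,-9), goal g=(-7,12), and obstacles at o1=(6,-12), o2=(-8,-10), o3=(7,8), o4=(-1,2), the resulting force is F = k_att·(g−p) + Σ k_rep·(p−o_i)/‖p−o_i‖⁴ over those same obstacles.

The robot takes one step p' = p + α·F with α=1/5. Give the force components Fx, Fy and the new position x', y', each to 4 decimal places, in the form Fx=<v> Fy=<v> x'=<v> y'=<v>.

F_att = 1·(g−p) = 1·(4,21) = (4.0000,21.0000)
o1: d²=298 > ρ²=53 → inactive
o2: d²=10 ≤ ρ²=53; F_rep = 36·(-3,1)/10² = (-1.0800,0.3600)
o3: d²=613 > ρ²=53 → inactive
o4: d²=221 > ρ²=53 → inactive
F = F_att + ΣF_rep = (2.9200,21.3600)
p' = p + 1/5·F = (-10.4160,-4.7280)

Fx=2.9200 Fy=21.3600 x'=-10.4160 y'=-4.7280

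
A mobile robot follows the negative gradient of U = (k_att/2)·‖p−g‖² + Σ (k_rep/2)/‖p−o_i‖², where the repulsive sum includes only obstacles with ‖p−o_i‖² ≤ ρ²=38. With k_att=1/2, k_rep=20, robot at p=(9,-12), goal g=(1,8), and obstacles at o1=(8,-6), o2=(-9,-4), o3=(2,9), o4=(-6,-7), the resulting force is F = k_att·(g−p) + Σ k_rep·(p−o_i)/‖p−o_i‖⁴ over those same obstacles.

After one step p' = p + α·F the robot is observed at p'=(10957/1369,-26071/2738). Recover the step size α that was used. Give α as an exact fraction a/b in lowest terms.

α = 1/4

F_att = 1/2·(g−p) = 1/2·(-8,20) = (-4.0000,10.0000)
o1: d²=37 ≤ ρ²=38; F_rep = 20·(1,-6)/37² = (0.0146,-0.0877)
o2: d²=388 > ρ²=38 → inactive
o3: d²=490 > ρ²=38 → inactive
o4: d²=250 > ρ²=38 → inactive
F = F_att + ΣF_rep = (-3.9854,9.9123)
Δp = p'−p = (-0.9963,2.4781); α = Δx/Fx = (-1364/1369) / (-5456/1369) = 1/4
check: Δy/Fy = (6785/2738) / (13570/1369) = 1/4 ✓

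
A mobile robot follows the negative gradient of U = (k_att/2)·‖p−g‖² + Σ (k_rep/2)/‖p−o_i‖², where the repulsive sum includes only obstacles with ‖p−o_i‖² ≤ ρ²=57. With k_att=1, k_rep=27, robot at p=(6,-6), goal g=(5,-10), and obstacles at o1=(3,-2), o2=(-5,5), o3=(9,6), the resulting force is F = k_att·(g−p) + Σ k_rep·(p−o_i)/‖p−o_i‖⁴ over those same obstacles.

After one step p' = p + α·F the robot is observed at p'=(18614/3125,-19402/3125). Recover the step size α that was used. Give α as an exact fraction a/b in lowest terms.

F_att = 1·(g−p) = 1·(-1,-4) = (-1.0000,-4.0000)
o1: d²=25 ≤ ρ²=57; F_rep = 27·(3,-4)/25² = (0.1296,-0.1728)
o2: d²=242 > ρ²=57 → inactive
o3: d²=153 > ρ²=57 → inactive
F = F_att + ΣF_rep = (-0.8704,-4.1728)
Δp = p'−p = (-0.0435,-0.2086); α = Δx/Fx = (-136/3125) / (-544/625) = 1/20
check: Δy/Fy = (-652/3125) / (-2608/625) = 1/20 ✓

α = 1/20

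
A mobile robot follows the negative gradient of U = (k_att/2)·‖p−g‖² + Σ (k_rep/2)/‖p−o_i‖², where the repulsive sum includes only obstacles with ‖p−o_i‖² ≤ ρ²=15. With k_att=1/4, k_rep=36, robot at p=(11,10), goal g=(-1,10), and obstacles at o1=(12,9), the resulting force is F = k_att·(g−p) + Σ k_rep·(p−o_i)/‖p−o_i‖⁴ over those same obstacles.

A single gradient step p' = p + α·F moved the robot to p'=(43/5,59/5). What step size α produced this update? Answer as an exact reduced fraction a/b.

α = 1/5

F_att = 1/4·(g−p) = 1/4·(-12,0) = (-3.0000,0.0000)
o1: d²=2 ≤ ρ²=15; F_rep = 36·(-1,1)/2² = (-9.0000,9.0000)
F = F_att + ΣF_rep = (-12.0000,9.0000)
Δp = p'−p = (-2.4000,1.8000); α = Δx/Fx = (-12/5) / (-12) = 1/5
check: Δy/Fy = (9/5) / (9) = 1/5 ✓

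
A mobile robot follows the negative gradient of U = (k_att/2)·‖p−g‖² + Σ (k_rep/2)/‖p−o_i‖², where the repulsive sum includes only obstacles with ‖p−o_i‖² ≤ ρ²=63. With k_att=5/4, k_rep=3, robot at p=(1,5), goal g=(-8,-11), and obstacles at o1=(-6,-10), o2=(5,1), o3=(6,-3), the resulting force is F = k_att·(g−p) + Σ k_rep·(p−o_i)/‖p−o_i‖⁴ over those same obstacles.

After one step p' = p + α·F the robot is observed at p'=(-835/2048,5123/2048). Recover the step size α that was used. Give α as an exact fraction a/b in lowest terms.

F_att = 5/4·(g−p) = 5/4·(-9,-16) = (-11.2500,-20.0000)
o1: d²=274 > ρ²=63 → inactive
o2: d²=32 ≤ ρ²=63; F_rep = 3·(-4,4)/32² = (-0.0117,0.0117)
o3: d²=89 > ρ²=63 → inactive
F = F_att + ΣF_rep = (-11.2617,-19.9883)
Δp = p'−p = (-1.4077,-2.4985); α = Δx/Fx = (-2883/2048) / (-2883/256) = 1/8
check: Δy/Fy = (-5117/2048) / (-5117/256) = 1/8 ✓

α = 1/8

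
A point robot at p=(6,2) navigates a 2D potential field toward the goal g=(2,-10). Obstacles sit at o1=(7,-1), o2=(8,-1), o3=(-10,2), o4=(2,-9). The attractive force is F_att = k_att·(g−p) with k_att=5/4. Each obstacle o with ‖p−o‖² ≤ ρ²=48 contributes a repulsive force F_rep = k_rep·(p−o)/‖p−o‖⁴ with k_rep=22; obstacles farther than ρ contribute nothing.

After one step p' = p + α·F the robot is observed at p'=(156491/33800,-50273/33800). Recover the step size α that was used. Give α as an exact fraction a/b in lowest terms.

α = 1/4

F_att = 5/4·(g−p) = 5/4·(-4,-12) = (-5.0000,-15.0000)
o1: d²=10 ≤ ρ²=48; F_rep = 22·(-1,3)/10² = (-0.2200,0.6600)
o2: d²=13 ≤ ρ²=48; F_rep = 22·(-2,3)/13² = (-0.2604,0.3905)
o3: d²=256 > ρ²=48 → inactive
o4: d²=137 > ρ²=48 → inactive
F = F_att + ΣF_rep = (-5.4804,-13.9495)
Δp = p'−p = (-1.3701,-3.4874); α = Δx/Fx = (-46309/33800) / (-46309/8450) = 1/4
check: Δy/Fy = (-117873/33800) / (-117873/8450) = 1/4 ✓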